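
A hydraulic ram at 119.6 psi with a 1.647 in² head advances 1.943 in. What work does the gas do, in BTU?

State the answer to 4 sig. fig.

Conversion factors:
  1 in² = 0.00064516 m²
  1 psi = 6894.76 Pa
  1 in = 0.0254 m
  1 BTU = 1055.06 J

119.6 psi → 824613 Pa
1.647 in² → 0.00106258 m²
F = P × A = 824613 × 0.00106258 = 876.217 N
1.943 in → 0.0493522 m
W = F × d = 876.217 × 0.0493522 = 43.2432 J
In BTU: 43.2432 / 1055.06 = 0.0409865 BTU

0.04099 BTU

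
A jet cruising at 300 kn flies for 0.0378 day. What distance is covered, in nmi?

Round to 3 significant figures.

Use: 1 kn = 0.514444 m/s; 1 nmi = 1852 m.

272 nmi

300 kn × 0.514444 → 154.333 m/s
0.0378 day × 86400 → 3265.92 s
d = v × t = 154.333 m/s × 3265.92 s = 504039 m
504039 m ÷ (1852 m/nmi) = 272.159 nmi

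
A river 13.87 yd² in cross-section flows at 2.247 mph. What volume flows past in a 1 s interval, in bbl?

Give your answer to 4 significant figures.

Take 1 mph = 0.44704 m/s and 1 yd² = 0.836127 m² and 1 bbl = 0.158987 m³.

73.27 bbl

2.247 mph × 0.44704 = 1.0045 m/s
13.87 yd² × 0.836127 = 11.5971 m²
V = v × A × t = 1.0045 m/s × 11.5971 m² × 1 s = 11.6493 m³
11.6493 m³ ÷ (0.158987 m³/bbl) = 73.272 bbl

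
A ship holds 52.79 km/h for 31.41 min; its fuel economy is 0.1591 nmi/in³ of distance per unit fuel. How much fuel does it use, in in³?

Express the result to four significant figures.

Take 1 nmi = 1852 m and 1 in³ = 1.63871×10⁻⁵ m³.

52.79 km/h → 14.6639 m/s
31.41 min → 1884.6 s
d = v × t = 14.6639 × 1884.6 = 27635.6 m
0.1591 nmi/in³ → 1.79808×10⁷ m/m³
V = d / (distance per unit fuel) = 27635.6 / 1.79808×10⁷ = 0.00153695 m³
In in³: 0.00153695 / 1.63871×10⁻⁵ = 93.7902 in³

93.79 in³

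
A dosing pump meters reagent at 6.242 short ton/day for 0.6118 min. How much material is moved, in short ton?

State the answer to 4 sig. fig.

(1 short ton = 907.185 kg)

0.002652 short ton

6.242 short ton/day → 0.0655399 kg/s
0.6118 min → 36.708 s
m = ṁ × t = 0.0655399 × 36.708 = 2.40584 kg
In short ton: 2.40584 / 907.185 = 0.00265198 short ton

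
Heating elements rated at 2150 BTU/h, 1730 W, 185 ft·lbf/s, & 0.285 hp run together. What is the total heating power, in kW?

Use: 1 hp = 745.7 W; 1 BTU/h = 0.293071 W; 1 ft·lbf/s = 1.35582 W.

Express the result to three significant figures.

2.82 kW

2150 BTU/h × 0.293071 = 630.103 W
1730 W (already W)
185 ft·lbf/s × 1.35582 = 250.827 W
0.285 hp × 745.7 = 212.524 W
Total: 630.103 + 1730 + 250.827 + 212.524 = 2823.45 W
In kW: 2823.45 / 1000 = 2.82345 kW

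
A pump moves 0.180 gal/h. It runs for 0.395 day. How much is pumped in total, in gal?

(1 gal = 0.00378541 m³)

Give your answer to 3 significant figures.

0.180 gal/h → 1.8927×10⁻⁷ m³/s
0.395 day → 34128 s
V = Q × t = 1.8927×10⁻⁷ × 34128 = 0.00645941 m³
In gal: 0.00645941 / 0.00378541 = 1.7064 gal

1.71 gal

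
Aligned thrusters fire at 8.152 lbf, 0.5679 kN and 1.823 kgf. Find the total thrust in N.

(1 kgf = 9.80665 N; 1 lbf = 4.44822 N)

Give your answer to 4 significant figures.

8.152 lbf × 4.44822 = 36.2619 N
0.5679 kN × 1000 = 567.9 N
1.823 kgf × 9.80665 = 17.8775 N
Sum: 36.2619 + 567.9 + 17.8775 = 622.039 N

622.0 N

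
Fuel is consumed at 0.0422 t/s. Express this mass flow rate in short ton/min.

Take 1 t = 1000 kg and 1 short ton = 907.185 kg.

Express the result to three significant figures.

0.0422 t/s × 1000 kg/t = 42.2 kg/s
42.2 kg/s ÷ 907.185 kg/short ton × 60 s/min = 2.79105 short ton/min

2.79 short ton/min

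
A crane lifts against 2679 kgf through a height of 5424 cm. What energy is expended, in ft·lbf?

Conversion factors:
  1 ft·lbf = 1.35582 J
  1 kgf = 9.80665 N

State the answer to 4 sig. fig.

2679 kgf × 9.80665 → 26272 N
5424 cm × 0.01 → 54.24 m
W = F × d = 26272 N × 54.24 m = 1.42499×10⁶ J
1.42499×10⁶ J ÷ (1.35582 J/ft·lbf) = 1.05102×10⁶ ft·lbf

1.051×10⁶ ft·lbf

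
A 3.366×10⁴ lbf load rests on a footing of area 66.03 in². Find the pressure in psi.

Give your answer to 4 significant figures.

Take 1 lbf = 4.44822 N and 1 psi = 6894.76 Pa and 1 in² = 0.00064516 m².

509.8 psi

3.366×10⁴ lbf × 4.44822 → 149727 N
66.03 in² × 0.00064516 → 0.0425999 m²
P = F / A = 149727 N / 0.0425999 m² = 3.51473×10⁶ Pa
3.51473×10⁶ Pa ÷ (6894.76 Pa/psi) = 509.768 psi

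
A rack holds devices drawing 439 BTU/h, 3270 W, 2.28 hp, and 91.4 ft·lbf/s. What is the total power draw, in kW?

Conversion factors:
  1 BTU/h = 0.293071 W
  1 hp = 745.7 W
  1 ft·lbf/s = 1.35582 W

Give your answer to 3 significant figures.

439 BTU/h × 0.293071 = 128.658 W
3270 W (already W)
2.28 hp × 745.7 = 1700.2 W
91.4 ft·lbf/s × 1.35582 = 123.922 W
Sum: 128.658 + 3270 + 1700.2 + 123.922 = 5222.78 W
In kW: 5222.78 / 1000 = 5.22278 kW

5.22 kW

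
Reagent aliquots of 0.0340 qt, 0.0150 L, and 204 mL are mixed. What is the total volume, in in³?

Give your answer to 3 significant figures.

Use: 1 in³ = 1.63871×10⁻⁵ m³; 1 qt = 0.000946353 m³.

15.3 in³

0.0340 qt × 0.000946353 = 3.2176×10⁻⁵ m³
0.0150 L × 0.001 = 1.5×10⁻⁵ m³
204 mL × 10⁻⁶ = 2.04×10⁻⁴ m³
Combined: 3.2176×10⁻⁵ + 1.5×10⁻⁵ + 2.04×10⁻⁴ = 2.51176×10⁻⁴ m³
In in³: 2.51176×10⁻⁴ / 1.63871×10⁻⁵ = 15.3277 in³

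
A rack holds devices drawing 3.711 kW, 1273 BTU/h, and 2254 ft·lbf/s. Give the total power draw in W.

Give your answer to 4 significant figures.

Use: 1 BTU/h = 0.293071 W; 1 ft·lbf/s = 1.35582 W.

7140 W

3.711 kW × 1000 = 3711 W
1273 BTU/h × 0.293071 = 373.079 W
2254 ft·lbf/s × 1.35582 = 3056.02 W
Total: 3711 + 373.079 + 3056.02 = 7140.1 W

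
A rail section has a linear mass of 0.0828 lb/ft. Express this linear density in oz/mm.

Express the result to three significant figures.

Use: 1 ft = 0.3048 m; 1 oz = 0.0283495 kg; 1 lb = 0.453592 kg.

0.0828 lb/ft × 0.453592 kg/lb ÷ 0.3048 m/ft = 0.12322 kg/m
0.12322 kg/m ÷ 0.0283495 kg/oz × 0.001 m/mm = 0.00434646 oz/mm

0.00435 oz/mm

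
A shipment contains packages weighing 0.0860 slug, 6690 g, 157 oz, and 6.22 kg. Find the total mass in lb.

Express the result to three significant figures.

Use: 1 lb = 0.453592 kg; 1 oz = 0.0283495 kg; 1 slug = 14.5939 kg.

41.0 lb

0.0860 slug × 14.5939 = 1.25508 kg
6690 g × 0.001 = 6.69 kg
157 oz × 0.0283495 = 4.45087 kg
6.22 kg (already kg)
Combined: 1.25508 + 6.69 + 4.45087 + 6.22 = 18.616 kg
In lb: 18.616 / 0.453592 = 41.0413 lb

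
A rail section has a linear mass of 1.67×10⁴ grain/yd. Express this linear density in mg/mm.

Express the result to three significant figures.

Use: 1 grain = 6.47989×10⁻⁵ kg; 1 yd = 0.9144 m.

1180 mg/mm

1.67×10⁴ grain/yd × 6.47989×10⁻⁵ kg/grain ÷ 0.9144 m/yd = 1.18344 kg/m
1.18344 kg/m ÷ 10⁻⁶ kg/mg × 0.001 m/mm = 1183.44 mg/mm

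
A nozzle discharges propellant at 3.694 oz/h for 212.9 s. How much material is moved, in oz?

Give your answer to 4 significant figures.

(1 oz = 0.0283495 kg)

3.694 oz/h → 2.90897×10⁻⁵ kg/s
m = ṁ × t = 2.90897×10⁻⁵ × 212.9 = 0.0061932 kg
In oz: 0.0061932 / 0.0283495 = 0.218459 oz

0.2185 oz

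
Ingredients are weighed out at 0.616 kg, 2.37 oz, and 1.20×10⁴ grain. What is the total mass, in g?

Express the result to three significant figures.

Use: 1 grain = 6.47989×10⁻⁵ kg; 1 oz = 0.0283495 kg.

1460 g

0.616 kg (already kg)
2.37 oz × 0.0283495 → 0.0671883 kg
1.20×10⁴ grain × 6.47989×10⁻⁵ → 0.777587 kg
Combined: 0.616 + 0.0671883 + 0.777587 = 1.46078 kg
In g: 1.46078 / 0.001 = 1460.78 g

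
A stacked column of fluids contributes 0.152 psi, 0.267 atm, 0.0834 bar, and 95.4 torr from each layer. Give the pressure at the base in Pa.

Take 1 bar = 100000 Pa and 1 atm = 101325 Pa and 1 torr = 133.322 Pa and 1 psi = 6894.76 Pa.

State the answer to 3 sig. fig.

4.92×10⁴ Pa

0.152 psi × 6894.76 = 1048 Pa
0.267 atm × 101325 = 27053.8 Pa
0.0834 bar × 100000 = 8340 Pa
95.4 torr × 133.322 = 12718.9 Pa
Total: 1048 + 27053.8 + 8340 + 12718.9 = 49160.7 Pa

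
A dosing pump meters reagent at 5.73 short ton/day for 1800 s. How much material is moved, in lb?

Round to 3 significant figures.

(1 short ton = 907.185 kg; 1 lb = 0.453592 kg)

239 lb

5.73 short ton/day → 0.060164 kg/s
m = ṁ × t = 0.060164 × 1800 = 108.295 kg
In lb: 108.295 / 0.453592 = 238.75 lb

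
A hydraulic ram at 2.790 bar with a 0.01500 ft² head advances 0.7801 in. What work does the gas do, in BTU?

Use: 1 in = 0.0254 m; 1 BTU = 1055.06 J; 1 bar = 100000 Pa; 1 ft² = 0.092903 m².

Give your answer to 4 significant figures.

0.007302 BTU

2.790 bar → 279000 Pa
0.01500 ft² → 0.00139354 m²
F = P × A = 279000 × 0.00139354 = 388.798 N
0.7801 in → 0.0198145 m
W = F × d = 388.798 × 0.0198145 = 7.70384 J
In BTU: 7.70384 / 1055.06 = 0.0073018 BTU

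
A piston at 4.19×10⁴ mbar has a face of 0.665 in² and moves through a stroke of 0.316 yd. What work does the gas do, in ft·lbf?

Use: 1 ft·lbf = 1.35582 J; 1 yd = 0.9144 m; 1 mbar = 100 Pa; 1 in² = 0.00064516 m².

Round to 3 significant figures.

4.19×10⁴ mbar → 4.19×10⁶ Pa
0.665 in² → 4.29031×10⁻⁴ m²
F = P × A = 4.19×10⁶ × 4.29031×10⁻⁴ = 1797.64 N
0.316 yd → 0.28895 m
W = F × d = 1797.64 × 0.28895 = 519.428 J
In ft·lbf: 519.428 / 1.35582 = 383.11 ft·lbf

383 ft·lbf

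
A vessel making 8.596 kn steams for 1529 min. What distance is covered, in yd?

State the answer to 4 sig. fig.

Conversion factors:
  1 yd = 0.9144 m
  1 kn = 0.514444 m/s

4.437×10⁵ yd

8.596 kn × 0.514444 → 4.42216 m/s
1529 min × 60 → 91740 s
d = v × t = 4.42216 m/s × 91740 s = 405689 m
405689 m ÷ (0.9144 m/yd) = 443667 yd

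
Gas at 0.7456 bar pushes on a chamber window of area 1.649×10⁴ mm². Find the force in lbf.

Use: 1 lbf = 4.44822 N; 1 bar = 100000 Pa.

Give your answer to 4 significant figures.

276.4 lbf

0.7456 bar × 100000 → 74560 Pa
1.649×10⁴ mm² × 10⁻⁶ → 0.01649 m²
F = P × A = 74560 Pa × 0.01649 m² = 1229.49 N
1229.49 N ÷ (4.44822 N/lbf) = 276.4 lbf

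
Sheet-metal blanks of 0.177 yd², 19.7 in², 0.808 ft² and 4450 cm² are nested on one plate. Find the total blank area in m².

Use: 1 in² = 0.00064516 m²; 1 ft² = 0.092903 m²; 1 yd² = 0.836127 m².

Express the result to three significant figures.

0.681 m²

0.177 yd² × 0.836127 = 0.147994 m²
19.7 in² × 0.00064516 = 0.0127097 m²
0.808 ft² × 0.092903 = 0.0750656 m²
4450 cm² × 0.0001 = 0.445 m²
Combined: 0.147994 + 0.0127097 + 0.0750656 + 0.445 = 0.680769 m²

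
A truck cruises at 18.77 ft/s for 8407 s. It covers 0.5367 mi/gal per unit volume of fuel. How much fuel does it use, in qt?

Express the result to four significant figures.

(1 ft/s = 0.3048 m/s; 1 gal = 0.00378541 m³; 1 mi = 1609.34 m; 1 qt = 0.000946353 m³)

222.7 qt

18.77 ft/s → 5.7211 m/s
d = v × t = 5.7211 × 8407 = 48097.3 m
0.5367 mi/gal → 228174 m/m³
V = d / (distance per unit fuel) = 48097.3 / 228174 = 0.210792 m³
In qt: 0.210792 / 0.000946353 = 222.741 qt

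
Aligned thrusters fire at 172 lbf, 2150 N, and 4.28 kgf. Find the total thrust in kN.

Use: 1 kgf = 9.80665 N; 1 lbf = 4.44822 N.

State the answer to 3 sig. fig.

2.96 kN

172 lbf × 4.44822 → 765.094 N
2150 N (already N)
4.28 kgf × 9.80665 → 41.9725 N
Combined: 765.094 + 2150 + 41.9725 = 2957.07 N
In kN: 2957.07 / 1000 = 2.95707 kN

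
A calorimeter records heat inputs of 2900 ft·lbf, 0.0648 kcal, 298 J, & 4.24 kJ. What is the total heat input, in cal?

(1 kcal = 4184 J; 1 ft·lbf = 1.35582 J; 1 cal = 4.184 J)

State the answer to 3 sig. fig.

2900 ft·lbf × 1.35582 → 3931.88 J
0.0648 kcal × 4184 → 271.123 J
298 J (already J)
4.24 kJ × 1000 → 4240 J
Sum: 3931.88 + 271.123 + 298 + 4240 = 8741 J
In cal: 8741 / 4.184 = 2089.15 cal

2090 cal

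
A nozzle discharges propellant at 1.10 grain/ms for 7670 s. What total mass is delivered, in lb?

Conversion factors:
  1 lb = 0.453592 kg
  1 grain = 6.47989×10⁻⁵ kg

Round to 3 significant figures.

1.10 grain/ms → 0.0712788 kg/s
m = ṁ × t = 0.0712788 × 7670 = 546.708 kg
In lb: 546.708 / 0.453592 = 1205.29 lb

1210 lb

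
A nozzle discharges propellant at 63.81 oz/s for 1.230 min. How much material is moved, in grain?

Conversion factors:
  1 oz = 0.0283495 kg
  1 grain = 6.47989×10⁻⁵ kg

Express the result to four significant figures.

2.060×10⁶ grain

63.81 oz/s → 1.80898 kg/s
1.230 min → 73.8 s
m = ṁ × t = 1.80898 × 73.8 = 133.503 kg
In grain: 133.503 / 6.47989×10⁻⁵ = 2.06027×10⁶ grain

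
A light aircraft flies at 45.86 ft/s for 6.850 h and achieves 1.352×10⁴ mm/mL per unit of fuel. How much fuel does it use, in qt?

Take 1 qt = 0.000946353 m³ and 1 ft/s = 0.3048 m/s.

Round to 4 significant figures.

26.94 qt

45.86 ft/s → 13.9781 m/s
6.850 h → 24660 s
d = v × t = 13.9781 × 24660 = 344700 m
1.352×10⁴ mm/mL → 1.352×10⁷ m/m³
V = d / (distance per unit fuel) = 344700 / 1.352×10⁷ = 0.0254956 m³
In qt: 0.0254956 / 0.000946353 = 26.9409 qt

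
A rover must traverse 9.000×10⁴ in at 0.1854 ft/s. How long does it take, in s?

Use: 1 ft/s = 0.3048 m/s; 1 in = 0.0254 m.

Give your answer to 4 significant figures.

9.000×10⁴ in × 0.0254 → 2286 m
0.1854 ft/s × 0.3048 → 0.0565099 m/s
t = d / v = 2286 m / 0.0565099 m/s = 40453.1 s

4.045×10⁴ s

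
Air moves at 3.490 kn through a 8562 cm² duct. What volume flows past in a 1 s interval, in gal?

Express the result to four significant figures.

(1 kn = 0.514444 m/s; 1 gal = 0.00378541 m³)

3.490 kn × 0.514444 → 1.79541 m/s
8562 cm² × 0.0001 → 0.8562 m²
V = v × A × t = 1.79541 m/s × 0.8562 m² × 1 s = 1.53723 m³
1.53723 m³ ÷ (0.00378541 m³/gal) = 406.093 gal

406.1 gal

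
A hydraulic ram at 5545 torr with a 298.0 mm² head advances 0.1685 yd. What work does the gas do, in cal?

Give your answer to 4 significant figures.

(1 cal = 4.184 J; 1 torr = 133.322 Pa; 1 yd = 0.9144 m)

5545 torr → 739270 Pa
298.0 mm² → 2.98×10⁻⁴ m²
F = P × A = 739270 × 2.98×10⁻⁴ = 220.302 N
0.1685 yd → 0.154076 m
W = F × d = 220.302 × 0.154076 = 33.9433 J
In cal: 33.9433 / 4.184 = 8.11264 cal

8.113 cal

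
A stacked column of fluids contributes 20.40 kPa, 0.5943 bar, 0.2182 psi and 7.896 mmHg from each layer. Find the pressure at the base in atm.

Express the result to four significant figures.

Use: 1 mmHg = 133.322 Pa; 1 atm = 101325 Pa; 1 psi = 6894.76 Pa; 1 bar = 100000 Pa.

0.8131 atm

20.40 kPa × 1000 = 20400 Pa
0.5943 bar × 100000 = 59430 Pa
0.2182 psi × 6894.76 = 1504.44 Pa
7.896 mmHg × 133.322 = 1052.71 Pa
Total: 20400 + 59430 + 1504.44 + 1052.71 = 82387.2 Pa
In atm: 82387.2 / 101325 = 0.813098 atm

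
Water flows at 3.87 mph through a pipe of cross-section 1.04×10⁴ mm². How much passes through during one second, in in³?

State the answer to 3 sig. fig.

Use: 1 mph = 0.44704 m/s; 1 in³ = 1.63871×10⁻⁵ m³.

1100 in³

3.87 mph × 0.44704 = 1.73004 m/s
1.04×10⁴ mm² × 10⁻⁶ = 0.0104 m²
V = v × A × t = 1.73004 m/s × 0.0104 m² × 1 s = 0.0179924 m³
0.0179924 m³ ÷ (1.63871×10⁻⁵ m³/in³) = 1097.96 in³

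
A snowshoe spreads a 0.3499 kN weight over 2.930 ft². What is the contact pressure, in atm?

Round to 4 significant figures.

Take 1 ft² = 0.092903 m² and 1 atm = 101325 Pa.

0.3499 kN × 1000 → 349.9 N
2.930 ft² × 0.092903 → 0.272206 m²
P = F / A = 349.9 N / 0.272206 m² = 1285.42 Pa
1285.42 Pa ÷ (101325 Pa/atm) = 0.0126861 atm

0.01269 atm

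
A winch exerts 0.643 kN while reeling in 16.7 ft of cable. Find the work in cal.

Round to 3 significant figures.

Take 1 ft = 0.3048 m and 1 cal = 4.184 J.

782 cal

0.643 kN × 1000 → 643 N
16.7 ft × 0.3048 → 5.09016 m
W = F × d = 643 N × 5.09016 m = 3272.97 J
3272.97 J ÷ (4.184 J/cal) = 782.259 cal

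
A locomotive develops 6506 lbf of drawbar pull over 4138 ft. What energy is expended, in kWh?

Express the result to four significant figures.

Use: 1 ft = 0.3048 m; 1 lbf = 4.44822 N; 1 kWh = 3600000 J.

6506 lbf × 4.44822 → 28940.1 N
4138 ft × 0.3048 → 1261.26 m
W = F × d = 28940.1 N × 1261.26 m = 3.6501×10⁷ J
3.6501×10⁷ J ÷ (3600000 J/kWh) = 10.1392 kWh

10.14 kWh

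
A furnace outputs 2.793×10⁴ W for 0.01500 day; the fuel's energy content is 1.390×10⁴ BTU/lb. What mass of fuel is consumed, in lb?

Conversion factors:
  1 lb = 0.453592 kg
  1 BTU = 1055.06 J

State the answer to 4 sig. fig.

2.468 lb

0.01500 day → 1296 s
E = P × t = 27930 × 1296 = 3.61973×10⁷ J
1.390×10⁴ BTU/lb → 3.23316×10⁷ J/kg
m = E / e_s = 3.61973×10⁷ / 3.23316×10⁷ = 1.11956 kg
In lb: 1.11956 / 0.453592 = 2.46821 lb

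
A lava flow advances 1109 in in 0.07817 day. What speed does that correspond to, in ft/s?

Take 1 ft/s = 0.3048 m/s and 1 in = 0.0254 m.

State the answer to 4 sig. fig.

0.01368 ft/s

1109 in × 0.0254 → 28.1686 m
0.07817 day × 86400 → 6753.89 s
v = d / t = 28.1686 m / 6753.89 s = 0.00417072 m/s
0.00417072 m/s ÷ (0.3048 m/s/ft/s) = 0.0136835 ft/s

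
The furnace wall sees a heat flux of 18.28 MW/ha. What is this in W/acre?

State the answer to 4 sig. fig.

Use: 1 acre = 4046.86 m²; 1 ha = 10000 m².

18.28 MW/ha × 1000000 W/MW ÷ 10000 m²/ha = 1828 W/m²
1828 W/m² × 4046.86 m²/acre = 7.39766×10⁶ W/acre

7.398×10⁶ W/acre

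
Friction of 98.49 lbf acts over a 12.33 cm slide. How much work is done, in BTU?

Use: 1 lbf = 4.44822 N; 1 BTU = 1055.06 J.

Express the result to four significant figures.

98.49 lbf × 4.44822 = 438.105 N
12.33 cm × 0.01 = 0.1233 m
W = F × d = 438.105 N × 0.1233 m = 54.0183 J
54.0183 J ÷ (1055.06 J/BTU) = 0.0511993 BTU

0.05120 BTU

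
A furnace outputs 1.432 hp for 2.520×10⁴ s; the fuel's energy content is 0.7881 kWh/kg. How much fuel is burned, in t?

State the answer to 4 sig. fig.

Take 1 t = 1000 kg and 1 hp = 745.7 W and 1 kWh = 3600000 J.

0.009485 t

1.432 hp → 1067.84 W
E = P × t = 1067.84 × 25200 = 2.69096×10⁷ J
0.7881 kWh/kg → 2.83716×10⁶ J/kg
m = E / e_s = 2.69096×10⁷ / 2.83716×10⁶ = 9.4847 kg
In t: 9.4847 / 1000 = 0.0094847 t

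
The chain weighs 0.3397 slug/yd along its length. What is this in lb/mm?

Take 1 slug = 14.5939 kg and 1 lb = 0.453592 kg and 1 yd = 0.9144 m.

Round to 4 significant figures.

0.01195 lb/mm

0.3397 slug/yd × 14.5939 kg/slug ÷ 0.9144 m/yd = 5.42164 kg/m
5.42164 kg/m ÷ 0.453592 kg/lb × 0.001 m/mm = 0.0119527 lb/mm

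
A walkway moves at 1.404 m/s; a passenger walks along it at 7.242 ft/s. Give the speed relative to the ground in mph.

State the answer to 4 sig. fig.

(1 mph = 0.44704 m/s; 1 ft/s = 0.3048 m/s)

1.404 m/s (already m/s)
7.242 ft/s × 0.3048 = 2.20736 m/s
Sum: 1.404 + 2.20736 = 3.61136 m/s
In mph: 3.61136 / 0.44704 = 8.07838 mph

8.078 mph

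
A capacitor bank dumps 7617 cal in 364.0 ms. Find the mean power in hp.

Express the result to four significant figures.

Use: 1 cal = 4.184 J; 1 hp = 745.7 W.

7617 cal × 4.184 → 31869.5 J
364.0 ms × 0.001 → 0.364 s
P = E / t = 31869.5 J / 0.364 s = 87553.6 W
87553.6 W ÷ (745.7 W/hp) = 117.411 hp

117.4 hp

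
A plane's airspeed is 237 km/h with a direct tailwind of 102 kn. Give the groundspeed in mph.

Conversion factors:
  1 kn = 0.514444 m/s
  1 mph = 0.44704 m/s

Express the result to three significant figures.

237 km/h × (1/3.6) → 65.8333 m/s
102 kn × 0.514444 → 52.4733 m/s
Combined: 65.8333 + 52.4733 = 118.307 m/s
In mph: 118.307 / 0.44704 = 264.645 mph

265 mph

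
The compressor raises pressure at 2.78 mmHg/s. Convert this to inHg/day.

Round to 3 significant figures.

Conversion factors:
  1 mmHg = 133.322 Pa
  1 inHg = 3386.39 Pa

9460 inHg/day

2.78 mmHg/s × 133.322 Pa/mmHg = 370.635 Pa/s
370.635 Pa/s ÷ 3386.39 Pa/inHg × 86400 s/day = 9456.34 inHg/day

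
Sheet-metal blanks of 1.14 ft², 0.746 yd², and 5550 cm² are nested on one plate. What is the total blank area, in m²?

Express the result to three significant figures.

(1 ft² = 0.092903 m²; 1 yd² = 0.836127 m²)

1.14 ft² × 0.092903 = 0.105909 m²
0.746 yd² × 0.836127 = 0.623751 m²
5550 cm² × 0.0001 = 0.555 m²
Sum: 0.105909 + 0.623751 + 0.555 = 1.28466 m²

1.28 m²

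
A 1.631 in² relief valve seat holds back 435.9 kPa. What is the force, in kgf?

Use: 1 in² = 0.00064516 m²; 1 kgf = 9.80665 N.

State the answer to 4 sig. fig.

435.9 kPa × 1000 → 435900 Pa
1.631 in² × 0.00064516 → 0.00105226 m²
F = P × A = 435900 Pa × 0.00105226 m² = 458.68 N
458.68 N ÷ (9.80665 N/kgf) = 46.7723 kgf

46.77 kgf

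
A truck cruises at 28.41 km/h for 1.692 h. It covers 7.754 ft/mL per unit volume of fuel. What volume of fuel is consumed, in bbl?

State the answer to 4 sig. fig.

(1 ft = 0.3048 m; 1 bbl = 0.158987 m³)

28.41 km/h → 7.89167 m/s
1.692 h → 6091.2 s
d = v × t = 7.89167 × 6091.2 = 48069.7 m
7.754 ft/mL → 2.36342×10⁶ m/m³
V = d / (distance per unit fuel) = 48069.7 / 2.36342×10⁶ = 0.020339 m³
In bbl: 0.020339 / 0.158987 = 0.127929 bbl

0.1279 bbl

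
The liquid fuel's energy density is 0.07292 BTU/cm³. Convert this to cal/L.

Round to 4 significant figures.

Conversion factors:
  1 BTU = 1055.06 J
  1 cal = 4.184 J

0.07292 BTU/cm³ × 1055.06 J/BTU ÷ 10⁻⁶ m³/cm³ = 7.6935×10⁷ J/m³
7.6935×10⁷ J/m³ ÷ 4.184 J/cal × 0.001 m³/L = 18387.9 cal/L

1.839×10⁴ cal/L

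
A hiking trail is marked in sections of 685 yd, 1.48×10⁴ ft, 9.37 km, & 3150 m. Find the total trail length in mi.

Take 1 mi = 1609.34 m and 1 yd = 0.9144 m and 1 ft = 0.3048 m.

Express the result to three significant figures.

11.0 mi

685 yd × 0.9144 → 626.364 m
1.48×10⁴ ft × 0.3048 → 4511.04 m
9.37 km × 1000 → 9370 m
3150 m (already m)
Total: 626.364 + 4511.04 + 9370 + 3150 = 17657.4 m
In mi: 17657.4 / 1609.34 = 10.9718 mi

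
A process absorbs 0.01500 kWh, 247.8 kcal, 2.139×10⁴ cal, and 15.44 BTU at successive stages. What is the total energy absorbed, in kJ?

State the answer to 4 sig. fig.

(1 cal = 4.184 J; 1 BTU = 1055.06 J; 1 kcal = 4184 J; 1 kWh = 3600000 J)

1197 kJ

0.01500 kWh × 3600000 → 54000 J
247.8 kcal × 4184 → 1.0368×10⁶ J
2.139×10⁴ cal × 4.184 → 89495.8 J
15.44 BTU × 1055.06 → 16290.1 J
Total: 54000 + 1.0368×10⁶ + 89495.8 + 16290.1 = 1.19659×10⁶ J
In kJ: 1.19659×10⁶ / 1000 = 1196.59 kJ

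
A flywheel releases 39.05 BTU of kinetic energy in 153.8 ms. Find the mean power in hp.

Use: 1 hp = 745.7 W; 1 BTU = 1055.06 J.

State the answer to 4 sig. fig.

359.2 hp

39.05 BTU × 1055.06 → 41200.1 J
153.8 ms × 0.001 → 0.1538 s
P = E / t = 41200.1 J / 0.1538 s = 267881 W
267881 W ÷ (745.7 W/hp) = 359.234 hp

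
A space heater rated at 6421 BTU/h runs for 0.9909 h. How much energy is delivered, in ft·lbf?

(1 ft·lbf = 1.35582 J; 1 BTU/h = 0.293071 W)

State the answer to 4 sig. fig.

4.951×10⁶ ft·lbf

6421 BTU/h × 0.293071 = 1881.81 W
0.9909 h × 3600 = 3567.24 s
E = P × t = 1881.81 W × 3567.24 s = 6.71287×10⁶ J
6.71287×10⁶ J ÷ (1.35582 J/ft·lbf) = 4.95115×10⁶ ft·lbf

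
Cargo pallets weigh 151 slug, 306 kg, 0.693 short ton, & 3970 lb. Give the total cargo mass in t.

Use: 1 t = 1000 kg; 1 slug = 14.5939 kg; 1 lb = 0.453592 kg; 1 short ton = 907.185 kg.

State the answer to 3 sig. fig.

4.94 t

151 slug × 14.5939 = 2203.68 kg
306 kg (already kg)
0.693 short ton × 907.185 = 628.679 kg
3970 lb × 0.453592 = 1800.76 kg
Sum: 2203.68 + 306 + 628.679 + 1800.76 = 4939.12 kg
In t: 4939.12 / 1000 = 4.93912 t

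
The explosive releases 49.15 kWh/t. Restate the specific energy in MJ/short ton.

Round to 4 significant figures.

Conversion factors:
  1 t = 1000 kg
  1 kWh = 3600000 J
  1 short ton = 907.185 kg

49.15 kWh/t × 3600000 J/kWh ÷ 1000 kg/t = 176940 J/kg
176940 J/kg ÷ 1000000 J/MJ × 907.185 kg/short ton = 160.517 MJ/short ton

160.5 MJ/short ton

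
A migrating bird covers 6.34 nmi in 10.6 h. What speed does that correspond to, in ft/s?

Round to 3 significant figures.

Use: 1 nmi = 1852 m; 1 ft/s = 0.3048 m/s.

6.34 nmi × 1852 → 11741.7 m
10.6 h × 3600 → 38160 s
v = d / t = 11741.7 m / 38160 s = 0.307697 m/s
0.307697 m/s ÷ (0.3048 m/s/ft/s) = 1.0095 ft/s

1.01 ft/s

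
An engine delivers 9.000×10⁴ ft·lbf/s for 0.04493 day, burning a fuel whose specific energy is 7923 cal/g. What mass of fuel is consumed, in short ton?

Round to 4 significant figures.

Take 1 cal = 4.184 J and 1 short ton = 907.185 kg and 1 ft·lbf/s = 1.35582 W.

0.01575 short ton

9.000×10⁴ ft·lbf/s → 122024 W
0.04493 day → 3881.95 s
E = P × t = 122024 × 3881.95 = 4.73691×10⁸ J
7923 cal/g → 3.31498×10⁷ J/kg
m = E / e_s = 4.73691×10⁸ / 3.31498×10⁷ = 14.2894 kg
In short ton: 14.2894 / 907.185 = 0.0157514 short ton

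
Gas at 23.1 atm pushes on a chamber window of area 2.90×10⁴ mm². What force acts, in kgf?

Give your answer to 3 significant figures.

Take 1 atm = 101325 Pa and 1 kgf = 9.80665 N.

23.1 atm × 101325 → 2.34061×10⁶ Pa
2.90×10⁴ mm² × 10⁻⁶ → 0.029 m²
F = P × A = 2.34061×10⁶ Pa × 0.029 m² = 67877.7 N
67877.7 N ÷ (9.80665 N/kgf) = 6921.6 kgf

6920 kgf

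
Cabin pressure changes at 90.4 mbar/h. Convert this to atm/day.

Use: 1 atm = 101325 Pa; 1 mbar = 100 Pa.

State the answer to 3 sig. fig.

2.14 atm/day

90.4 mbar/h × 100 Pa/mbar ÷ 3600 s/h = 2.51111 Pa/s
2.51111 Pa/s ÷ 101325 Pa/atm × 86400 s/day = 2.14123 atm/day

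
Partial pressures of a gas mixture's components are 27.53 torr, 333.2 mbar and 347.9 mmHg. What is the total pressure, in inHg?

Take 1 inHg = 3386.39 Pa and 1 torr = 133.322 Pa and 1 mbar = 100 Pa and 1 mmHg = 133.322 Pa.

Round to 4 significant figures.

27.53 torr × 133.322 → 3670.35 Pa
333.2 mbar × 100 → 33320 Pa
347.9 mmHg × 133.322 → 46382.7 Pa
Sum: 3670.35 + 33320 + 46382.7 = 83373 Pa
In inHg: 83373 / 3386.39 = 24.62 inHg

24.62 inHg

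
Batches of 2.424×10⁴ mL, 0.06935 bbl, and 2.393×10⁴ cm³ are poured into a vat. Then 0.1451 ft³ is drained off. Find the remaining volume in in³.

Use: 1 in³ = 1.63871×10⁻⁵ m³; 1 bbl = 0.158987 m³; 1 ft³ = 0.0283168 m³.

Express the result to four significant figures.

2.424×10⁴ mL × 10⁻⁶ → 0.02424 m³
0.06935 bbl × 0.158987 → 0.0110257 m³
2.393×10⁴ cm³ × 10⁻⁶ → 0.02393 m³
0.1451 ft³ × 0.0283168 → 0.00410877 m³
Result: 0.02424 + 0.0110257 + 0.02393 − 0.00410877 = 0.0550869 m³
In in³: 0.0550869 / 1.63871×10⁻⁵ = 3361.6 in³

3362 in³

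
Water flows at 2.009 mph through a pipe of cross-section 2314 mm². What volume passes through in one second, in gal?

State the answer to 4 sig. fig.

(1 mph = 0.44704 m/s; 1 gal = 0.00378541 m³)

2.009 mph × 0.44704 = 0.898103 m/s
2314 mm² × 10⁻⁶ = 0.002314 m²
V = v × A × t = 0.898103 m/s × 0.002314 m² × 1 s = 0.00207821 m³
0.00207821 m³ ÷ (0.00378541 m³/gal) = 0.549005 gal

0.5490 gal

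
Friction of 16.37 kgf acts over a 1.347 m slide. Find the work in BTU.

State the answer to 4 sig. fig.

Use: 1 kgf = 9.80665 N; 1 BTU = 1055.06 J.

0.2050 BTU

16.37 kgf × 9.80665 → 160.535 N
W = F × d = 160.535 N × 1.347 m = 216.241 J
216.241 J ÷ (1055.06 J/BTU) = 0.204956 BTU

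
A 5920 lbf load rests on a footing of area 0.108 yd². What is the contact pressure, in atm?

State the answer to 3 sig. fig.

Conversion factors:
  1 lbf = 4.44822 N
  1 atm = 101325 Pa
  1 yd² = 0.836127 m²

2.88 atm

5920 lbf × 4.44822 = 26333.5 N
0.108 yd² × 0.836127 = 0.0903017 m²
P = F / A = 26333.5 N / 0.0903017 m² = 291617 Pa
291617 Pa ÷ (101325 Pa/atm) = 2.87804 atm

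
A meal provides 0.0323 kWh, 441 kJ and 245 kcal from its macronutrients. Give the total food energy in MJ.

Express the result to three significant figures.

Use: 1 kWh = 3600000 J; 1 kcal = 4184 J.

0.0323 kWh × 3600000 → 116280 J
441 kJ × 1000 → 441000 J
245 kcal × 4184 → 1.02508×10⁶ J
Combined: 116280 + 441000 + 1.02508×10⁶ = 1.58236×10⁶ J
In MJ: 1.58236×10⁶ / 1000000 = 1.58236 MJ

1.58 MJ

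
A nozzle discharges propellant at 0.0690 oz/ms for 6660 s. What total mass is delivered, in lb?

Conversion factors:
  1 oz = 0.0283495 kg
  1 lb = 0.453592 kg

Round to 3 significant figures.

0.0690 oz/ms → 1.95612 kg/s
m = ṁ × t = 1.95612 × 6660 = 13027.8 kg
In lb: 13027.8 / 0.453592 = 28721.4 lb

2.87×10⁴ lb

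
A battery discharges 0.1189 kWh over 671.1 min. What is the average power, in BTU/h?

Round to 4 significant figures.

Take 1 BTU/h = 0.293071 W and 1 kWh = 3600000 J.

36.27 BTU/h

0.1189 kWh × 3600000 → 428040 J
671.1 min × 60 → 40266 s
P = E / t = 428040 J / 40266 s = 10.6303 W
10.6303 W ÷ (0.293071 W/BTU/h) = 36.2721 BTU/h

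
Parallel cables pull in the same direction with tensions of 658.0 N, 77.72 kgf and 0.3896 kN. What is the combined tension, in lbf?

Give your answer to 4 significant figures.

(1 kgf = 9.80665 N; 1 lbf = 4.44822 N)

658.0 N (already N)
77.72 kgf × 9.80665 → 762.173 N
0.3896 kN × 1000 → 389.6 N
Total: 658 + 762.173 + 389.6 = 1809.77 N
In lbf: 1809.77 / 4.44822 = 406.853 lbf

406.9 lbf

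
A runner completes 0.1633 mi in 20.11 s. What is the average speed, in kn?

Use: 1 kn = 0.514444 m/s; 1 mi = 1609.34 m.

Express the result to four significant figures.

25.40 kn

0.1633 mi × 1609.34 = 262.805 m
v = d / t = 262.805 m / 20.11 s = 13.0684 m/s
13.0684 m/s ÷ (0.514444 m/s/kn) = 25.403 kn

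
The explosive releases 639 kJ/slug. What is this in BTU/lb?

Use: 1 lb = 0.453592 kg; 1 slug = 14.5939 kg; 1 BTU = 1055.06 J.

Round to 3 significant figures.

639 kJ/slug × 1000 J/kJ ÷ 14.5939 kg/slug = 43785.4 J/kg
43785.4 J/kg ÷ 1055.06 J/BTU × 0.453592 kg/lb = 18.8242 BTU/lb

18.8 BTU/lb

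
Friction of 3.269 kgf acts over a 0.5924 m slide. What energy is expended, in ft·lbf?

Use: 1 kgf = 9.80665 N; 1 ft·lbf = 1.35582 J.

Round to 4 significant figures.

14.01 ft·lbf

3.269 kgf × 9.80665 → 32.0579 N
W = F × d = 32.0579 N × 0.5924 m = 18.9911 J
18.9911 J ÷ (1.35582 J/ft·lbf) = 14.0071 ft·lbf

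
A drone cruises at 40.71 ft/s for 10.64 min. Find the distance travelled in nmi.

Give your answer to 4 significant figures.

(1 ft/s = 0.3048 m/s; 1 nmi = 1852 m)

40.71 ft/s × 0.3048 → 12.4084 m/s
10.64 min × 60 → 638.4 s
d = v × t = 12.4084 m/s × 638.4 s = 7921.52 m
7921.52 m ÷ (1852 m/nmi) = 4.27728 nmi

4.277 nmi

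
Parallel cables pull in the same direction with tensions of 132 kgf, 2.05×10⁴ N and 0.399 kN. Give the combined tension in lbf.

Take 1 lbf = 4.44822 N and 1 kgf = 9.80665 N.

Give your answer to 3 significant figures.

132 kgf × 9.80665 = 1294.48 N
2.05×10⁴ N (already N)
0.399 kN × 1000 = 399 N
Combined: 1294.48 + 20500 + 399 = 22193.5 N
In lbf: 22193.5 / 4.44822 = 4989.3 lbf

4990 lbf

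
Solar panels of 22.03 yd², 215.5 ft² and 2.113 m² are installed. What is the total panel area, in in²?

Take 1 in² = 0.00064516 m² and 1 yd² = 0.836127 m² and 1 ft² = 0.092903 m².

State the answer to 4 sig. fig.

6.286×10⁴ in²

22.03 yd² × 0.836127 = 18.4199 m²
215.5 ft² × 0.092903 = 20.0206 m²
2.113 m² (already m²)
Total: 18.4199 + 20.0206 + 2.113 = 40.5535 m²
In in²: 40.5535 / 0.00064516 = 62858.1 in²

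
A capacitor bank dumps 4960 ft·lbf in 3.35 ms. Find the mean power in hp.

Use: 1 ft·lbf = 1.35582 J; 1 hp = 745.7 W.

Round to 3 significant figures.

2690 hp

4960 ft·lbf × 1.35582 → 6724.87 J
3.35 ms × 0.001 → 0.00335 s
P = E / t = 6724.87 J / 0.00335 s = 2.00742×10⁶ W
2.00742×10⁶ W ÷ (745.7 W/hp) = 2691.99 hp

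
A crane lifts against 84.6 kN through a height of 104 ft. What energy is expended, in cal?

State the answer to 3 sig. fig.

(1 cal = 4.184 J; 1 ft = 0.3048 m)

6.41×10⁵ cal

84.6 kN × 1000 = 84600 N
104 ft × 0.3048 = 31.6992 m
W = F × d = 84600 N × 31.6992 m = 2.68175×10⁶ J
2.68175×10⁶ J ÷ (4.184 J/cal) = 640954 cal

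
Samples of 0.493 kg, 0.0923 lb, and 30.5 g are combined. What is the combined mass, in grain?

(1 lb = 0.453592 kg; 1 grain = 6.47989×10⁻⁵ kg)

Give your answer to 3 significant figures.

8720 grain

0.493 kg (already kg)
0.0923 lb × 0.453592 = 0.0418665 kg
30.5 g × 0.001 = 0.0305 kg
Total: 0.493 + 0.0418665 + 0.0305 = 0.565366 kg
In grain: 0.565366 / 6.47989×10⁻⁵ = 8724.93 grain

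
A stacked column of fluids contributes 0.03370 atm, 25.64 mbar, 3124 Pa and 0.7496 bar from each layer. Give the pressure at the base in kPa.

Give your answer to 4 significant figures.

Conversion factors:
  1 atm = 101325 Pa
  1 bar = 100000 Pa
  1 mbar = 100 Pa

0.03370 atm × 101325 → 3414.65 Pa
25.64 mbar × 100 → 2564 Pa
3124 Pa (already Pa)
0.7496 bar × 100000 → 74960 Pa
Combined: 3414.65 + 2564 + 3124 + 74960 = 84062.6 Pa
In kPa: 84062.6 / 1000 = 84.0626 kPa

84.06 kPa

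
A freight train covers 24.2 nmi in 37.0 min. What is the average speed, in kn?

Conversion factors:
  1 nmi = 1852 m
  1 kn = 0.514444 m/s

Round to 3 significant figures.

24.2 nmi × 1852 = 44818.4 m
37.0 min × 60 = 2220 s
v = d / t = 44818.4 m / 2220 s = 20.1885 m/s
20.1885 m/s ÷ (0.514444 m/s/kn) = 39.2433 kn

39.2 kn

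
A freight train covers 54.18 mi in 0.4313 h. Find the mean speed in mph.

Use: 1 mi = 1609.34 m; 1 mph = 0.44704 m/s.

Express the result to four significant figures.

54.18 mi × 1609.34 = 87194 m
0.4313 h × 3600 = 1552.68 s
v = d / t = 87194 m / 1552.68 s = 56.1571 m/s
56.1571 m/s ÷ (0.44704 m/s/mph) = 125.62 mph

125.6 mph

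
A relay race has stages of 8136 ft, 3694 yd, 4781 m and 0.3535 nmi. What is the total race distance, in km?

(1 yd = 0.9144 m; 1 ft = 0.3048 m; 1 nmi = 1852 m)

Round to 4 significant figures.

11.29 km

8136 ft × 0.3048 = 2479.85 m
3694 yd × 0.9144 = 3377.79 m
4781 m (already m)
0.3535 nmi × 1852 = 654.682 m
Sum: 2479.85 + 3377.79 + 4781 + 654.682 = 11293.3 m
In km: 11293.3 / 1000 = 11.2933 km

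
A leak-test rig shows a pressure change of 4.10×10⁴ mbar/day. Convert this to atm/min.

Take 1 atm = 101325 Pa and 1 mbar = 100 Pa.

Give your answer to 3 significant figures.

4.10×10⁴ mbar/day × 100 Pa/mbar ÷ 86400 s/day = 47.4537 Pa/s
47.4537 Pa/s ÷ 101325 Pa/atm × 60 s/min = 0.0280999 atm/min

0.0281 atm/min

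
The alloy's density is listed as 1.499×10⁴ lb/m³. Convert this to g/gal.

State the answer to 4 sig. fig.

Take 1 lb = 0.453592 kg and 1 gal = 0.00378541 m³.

2.574×10⁴ g/gal

1.499×10⁴ lb/m³ × 0.453592 kg/lb = 6799.34 kg/m³
6799.34 kg/m³ ÷ 0.001 kg/g × 0.00378541 m³/gal = 25738.3 g/gal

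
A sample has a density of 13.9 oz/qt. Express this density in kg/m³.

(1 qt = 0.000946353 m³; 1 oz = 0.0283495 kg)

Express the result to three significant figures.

13.9 oz/qt × 0.0283495 kg/oz ÷ 0.000946353 m³/qt = 416.396 kg/m³
416.396 kg/m³  = 416.396 kg/m³

416 kg/m³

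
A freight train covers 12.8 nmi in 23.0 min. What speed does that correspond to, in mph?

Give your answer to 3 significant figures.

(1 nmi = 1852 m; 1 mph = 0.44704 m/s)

12.8 nmi × 1852 = 23705.6 m
23.0 min × 60 = 1380 s
v = d / t = 23705.6 m / 1380 s = 17.178 m/s
17.178 m/s ÷ (0.44704 m/s/mph) = 38.4261 mph

38.4 mph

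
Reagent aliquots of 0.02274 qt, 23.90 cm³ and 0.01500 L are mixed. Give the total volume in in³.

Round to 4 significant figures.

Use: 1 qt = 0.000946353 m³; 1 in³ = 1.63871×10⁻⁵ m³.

0.02274 qt × 0.000946353 → 2.15201×10⁻⁵ m³
23.90 cm³ × 10⁻⁶ → 2.39×10⁻⁵ m³
0.01500 L × 0.001 → 1.5×10⁻⁵ m³
Sum: 2.15201×10⁻⁵ + 2.39×10⁻⁵ + 1.5×10⁻⁵ = 6.04201×10⁻⁵ m³
In in³: 6.04201×10⁻⁵ / 1.63871×10⁻⁵ = 3.68705 in³

3.687 in³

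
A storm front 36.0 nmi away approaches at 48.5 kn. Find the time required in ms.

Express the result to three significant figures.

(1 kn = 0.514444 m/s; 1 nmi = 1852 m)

36.0 nmi × 1852 → 66672 m
48.5 kn × 0.514444 → 24.9505 m/s
t = d / v = 66672 m / 24.9505 m/s = 2672.17 s
2672.17 s ÷ (0.001 s/ms) = 2.67217×10⁶ ms

2.67×10⁶ ms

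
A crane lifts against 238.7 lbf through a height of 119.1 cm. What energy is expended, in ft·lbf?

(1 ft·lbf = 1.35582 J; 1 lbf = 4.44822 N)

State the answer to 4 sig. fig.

932.7 ft·lbf

238.7 lbf × 4.44822 = 1061.79 N
119.1 cm × 0.01 = 1.191 m
W = F × d = 1061.79 N × 1.191 m = 1264.59 J
1264.59 J ÷ (1.35582 J/ft·lbf) = 932.712 ft·lbf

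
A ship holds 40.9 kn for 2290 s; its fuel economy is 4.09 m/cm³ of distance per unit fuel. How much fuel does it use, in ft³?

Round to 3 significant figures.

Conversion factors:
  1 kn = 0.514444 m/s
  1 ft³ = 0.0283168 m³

40.9 kn → 21.0408 m/s
d = v × t = 21.0408 × 2290 = 48183.4 m
4.09 m/cm³ → 4.09×10⁶ m/m³
V = d / (distance per unit fuel) = 48183.4 / 4.09×10⁶ = 0.0117808 m³
In ft³: 0.0117808 / 0.0283168 = 0.416036 ft³

0.416 ft³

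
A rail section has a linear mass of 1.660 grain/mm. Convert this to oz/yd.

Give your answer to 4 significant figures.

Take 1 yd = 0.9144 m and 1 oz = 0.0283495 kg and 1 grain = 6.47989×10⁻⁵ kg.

3.469 oz/yd

1.660 grain/mm × 6.47989×10⁻⁵ kg/grain ÷ 0.001 m/mm = 0.107566 kg/m
0.107566 kg/m ÷ 0.0283495 kg/oz × 0.9144 m/yd = 3.46949 oz/yd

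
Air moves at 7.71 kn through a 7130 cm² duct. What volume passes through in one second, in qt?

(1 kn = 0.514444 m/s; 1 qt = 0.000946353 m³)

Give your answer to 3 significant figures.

7.71 kn × 0.514444 → 3.96636 m/s
7130 cm² × 0.0001 → 0.713 m²
V = v × A × t = 3.96636 m/s × 0.713 m² × 1 s = 2.82801 m³
2.82801 m³ ÷ (0.000946353 m³/qt) = 2988.32 qt

2990 qt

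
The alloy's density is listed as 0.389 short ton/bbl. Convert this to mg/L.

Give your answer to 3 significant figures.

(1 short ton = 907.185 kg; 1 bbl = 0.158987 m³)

2.22×10⁶ mg/L

0.389 short ton/bbl × 907.185 kg/short ton ÷ 0.158987 m³/bbl = 2219.65 kg/m³
2219.65 kg/m³ ÷ 10⁻⁶ kg/mg × 0.001 m³/L = 2.21965×10⁶ mg/L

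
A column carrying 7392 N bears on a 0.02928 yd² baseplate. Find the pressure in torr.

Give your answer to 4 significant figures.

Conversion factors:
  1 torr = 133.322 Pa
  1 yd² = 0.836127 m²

0.02928 yd² × 0.836127 → 0.0244818 m²
P = F / A = 7392 N / 0.0244818 m² = 301939 Pa
301939 Pa ÷ (133.322 Pa/torr) = 2264.74 torr

2265 torr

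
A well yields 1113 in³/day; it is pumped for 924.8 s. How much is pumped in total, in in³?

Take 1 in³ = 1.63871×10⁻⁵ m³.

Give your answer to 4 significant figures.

11.91 in³

1113 in³/day → 2.11098×10⁻⁷ m³/s
V = Q × t = 2.11098×10⁻⁷ × 924.8 = 1.95223×10⁻⁴ m³
In in³: 1.95223×10⁻⁴ / 1.63871×10⁻⁵ = 11.9132 in³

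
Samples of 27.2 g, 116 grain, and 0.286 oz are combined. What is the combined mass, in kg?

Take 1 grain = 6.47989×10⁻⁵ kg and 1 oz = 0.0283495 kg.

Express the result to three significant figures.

27.2 g × 0.001 = 0.0272 kg
116 grain × 6.47989×10⁻⁵ = 0.00751667 kg
0.286 oz × 0.0283495 = 0.00810796 kg
Combined: 0.0272 + 0.00751667 + 0.00810796 = 0.0428246 kg

0.0428 kg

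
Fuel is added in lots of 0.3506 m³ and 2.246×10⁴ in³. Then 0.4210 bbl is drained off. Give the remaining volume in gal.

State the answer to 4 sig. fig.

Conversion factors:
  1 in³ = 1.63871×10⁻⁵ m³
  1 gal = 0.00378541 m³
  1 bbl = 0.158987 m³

172.2 gal

0.3506 m³ (already m³)
2.246×10⁴ in³ × 1.63871×10⁻⁵ = 0.368054 m³
0.4210 bbl × 0.158987 = 0.0669335 m³
Net: 0.3506 + 0.368054 − 0.0669335 = 0.65172 m³
In gal: 0.65172 / 0.00378541 = 172.166 gal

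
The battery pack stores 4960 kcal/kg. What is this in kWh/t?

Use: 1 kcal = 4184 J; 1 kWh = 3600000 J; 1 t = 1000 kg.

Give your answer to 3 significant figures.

5760 kWh/t

4960 kcal/kg × 4184 J/kcal = 2.07526×10⁷ J/kg
2.07526×10⁷ J/kg ÷ 3600000 J/kWh × 1000 kg/t = 5764.61 kWh/t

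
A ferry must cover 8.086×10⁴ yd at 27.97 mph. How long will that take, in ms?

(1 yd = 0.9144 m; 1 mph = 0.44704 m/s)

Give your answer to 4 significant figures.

8.086×10⁴ yd × 0.9144 → 73938.4 m
27.97 mph × 0.44704 → 12.5037 m/s
t = d / v = 73938.4 m / 12.5037 m/s = 5913.32 s
5913.32 s ÷ (0.001 s/ms) = 5.91332×10⁶ ms

5.913×10⁶ ms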